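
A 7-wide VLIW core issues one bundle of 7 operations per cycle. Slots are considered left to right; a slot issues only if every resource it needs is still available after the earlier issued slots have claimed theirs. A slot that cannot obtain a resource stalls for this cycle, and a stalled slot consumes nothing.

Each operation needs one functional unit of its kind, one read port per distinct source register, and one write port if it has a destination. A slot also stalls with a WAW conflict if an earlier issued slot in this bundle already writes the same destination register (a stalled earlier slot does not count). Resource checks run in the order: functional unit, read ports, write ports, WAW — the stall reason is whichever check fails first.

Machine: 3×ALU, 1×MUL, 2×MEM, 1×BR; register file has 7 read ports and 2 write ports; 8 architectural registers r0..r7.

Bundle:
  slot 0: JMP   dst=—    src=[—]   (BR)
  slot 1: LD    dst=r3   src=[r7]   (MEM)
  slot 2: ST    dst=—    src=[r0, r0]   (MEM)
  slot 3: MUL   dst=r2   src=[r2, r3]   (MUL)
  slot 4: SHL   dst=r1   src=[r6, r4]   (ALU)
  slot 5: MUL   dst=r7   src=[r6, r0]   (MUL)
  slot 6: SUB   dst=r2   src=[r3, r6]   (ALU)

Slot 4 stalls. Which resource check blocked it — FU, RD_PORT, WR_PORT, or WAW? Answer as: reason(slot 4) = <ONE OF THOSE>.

(0) want 1×BR +0rd +0wr — yes → AL3|MU1|ME2|BR0|rd7|wr2
(1) want 1×MEM +1rd +1wr — yes → AL3|MU1|ME1|BR0|rd6|wr1
(2) want 1×MEM +1rd +0wr — yes → AL3|MU1|ME0|BR0|rd5|wr1
(3) want 1×MUL +2rd +1wr — yes → AL3|MU0|ME0|BR0|rd3|wr0
(4) want 1×ALU +2rd +1wr — WR_PORT → AL3|MU0|ME0|BR0|rd3|wr0
(5) want 1×MUL +2rd +1wr — FU → AL3|MU0|ME0|BR0|rd3|wr0
(6) want 1×ALU +2rd +1wr — WR_PORT → AL3|MU0|ME0|BR0|rd3|wr0

reason(slot 4) = WR_PORT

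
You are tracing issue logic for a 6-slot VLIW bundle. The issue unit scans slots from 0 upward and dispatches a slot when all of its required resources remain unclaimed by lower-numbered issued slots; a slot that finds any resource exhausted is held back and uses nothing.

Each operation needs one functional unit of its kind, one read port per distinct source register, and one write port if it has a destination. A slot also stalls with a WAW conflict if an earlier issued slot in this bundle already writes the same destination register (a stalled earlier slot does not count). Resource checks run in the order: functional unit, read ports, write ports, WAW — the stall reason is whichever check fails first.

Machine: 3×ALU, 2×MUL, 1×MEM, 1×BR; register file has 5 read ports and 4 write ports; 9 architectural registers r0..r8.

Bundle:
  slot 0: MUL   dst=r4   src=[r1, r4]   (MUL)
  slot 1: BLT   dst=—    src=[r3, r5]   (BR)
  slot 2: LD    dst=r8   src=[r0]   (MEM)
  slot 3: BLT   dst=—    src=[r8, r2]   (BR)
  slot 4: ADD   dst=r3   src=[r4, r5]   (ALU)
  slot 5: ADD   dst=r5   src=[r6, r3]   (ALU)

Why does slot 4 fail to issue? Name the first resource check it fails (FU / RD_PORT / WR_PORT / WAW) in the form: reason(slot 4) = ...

reason(slot 4) = RD_PORT

slot 0 (MUL): ISSUE — free A3,Mu1,Ld1,B1 rp3 wp3
slot 1 (BR): ISSUE — free A3,Mu1,Ld1,B0 rp1 wp3
slot 2 (MEM): ISSUE — free A3,Mu1,Ld0,B0 rp0 wp2
slot 3 (BR): stall FU — free A3,Mu1,Ld0,B0 rp0 wp2
slot 4 (ALU): stall RD_PORT — free A3,Mu1,Ld0,B0 rp0 wp2
slot 5 (ALU): stall RD_PORT — free A3,Mu1,Ld0,B0 rp0 wp2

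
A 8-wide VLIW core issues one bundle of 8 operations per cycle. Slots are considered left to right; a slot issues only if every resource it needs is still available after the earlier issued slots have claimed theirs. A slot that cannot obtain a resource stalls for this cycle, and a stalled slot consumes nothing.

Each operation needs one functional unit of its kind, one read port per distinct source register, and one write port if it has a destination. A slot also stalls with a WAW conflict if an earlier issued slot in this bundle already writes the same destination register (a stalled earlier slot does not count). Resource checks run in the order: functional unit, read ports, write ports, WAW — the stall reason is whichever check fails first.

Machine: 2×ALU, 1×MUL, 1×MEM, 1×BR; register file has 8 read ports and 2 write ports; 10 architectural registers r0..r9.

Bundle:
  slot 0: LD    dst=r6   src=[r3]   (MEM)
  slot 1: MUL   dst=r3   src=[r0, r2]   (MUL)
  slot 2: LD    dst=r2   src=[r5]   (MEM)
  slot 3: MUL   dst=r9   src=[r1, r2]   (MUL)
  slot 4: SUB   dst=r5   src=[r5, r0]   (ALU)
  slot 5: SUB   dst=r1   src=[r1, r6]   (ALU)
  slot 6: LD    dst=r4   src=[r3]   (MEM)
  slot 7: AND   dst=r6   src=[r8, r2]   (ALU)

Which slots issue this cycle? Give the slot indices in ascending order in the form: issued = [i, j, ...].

  0. MEM→r6 ⇒ go  {2A/1Mu/0Ld/1B | 7r 1w}
  1. MUL→r3 ⇒ go  {2A/0Mu/0Ld/1B | 5r 0w}
  2. MEM→r2 ⇒ no(FU)  {2A/0Mu/0Ld/1B | 5r 0w}
  3. MUL→r9 ⇒ no(FU)  {2A/0Mu/0Ld/1B | 5r 0w}
  4. ALU→r5 ⇒ no(WR_PORT)  {2A/0Mu/0Ld/1B | 5r 0w}
  5. ALU→r1 ⇒ no(WR_PORT)  {2A/0Mu/0Ld/1B | 5r 0w}
  6. MEM→r4 ⇒ no(FU)  {2A/0Mu/0Ld/1B | 5r 0w}
  7. ALU→r6 ⇒ no(WR_PORT)  {2A/0Mu/0Ld/1B | 5r 0w}

issued = [0, 1]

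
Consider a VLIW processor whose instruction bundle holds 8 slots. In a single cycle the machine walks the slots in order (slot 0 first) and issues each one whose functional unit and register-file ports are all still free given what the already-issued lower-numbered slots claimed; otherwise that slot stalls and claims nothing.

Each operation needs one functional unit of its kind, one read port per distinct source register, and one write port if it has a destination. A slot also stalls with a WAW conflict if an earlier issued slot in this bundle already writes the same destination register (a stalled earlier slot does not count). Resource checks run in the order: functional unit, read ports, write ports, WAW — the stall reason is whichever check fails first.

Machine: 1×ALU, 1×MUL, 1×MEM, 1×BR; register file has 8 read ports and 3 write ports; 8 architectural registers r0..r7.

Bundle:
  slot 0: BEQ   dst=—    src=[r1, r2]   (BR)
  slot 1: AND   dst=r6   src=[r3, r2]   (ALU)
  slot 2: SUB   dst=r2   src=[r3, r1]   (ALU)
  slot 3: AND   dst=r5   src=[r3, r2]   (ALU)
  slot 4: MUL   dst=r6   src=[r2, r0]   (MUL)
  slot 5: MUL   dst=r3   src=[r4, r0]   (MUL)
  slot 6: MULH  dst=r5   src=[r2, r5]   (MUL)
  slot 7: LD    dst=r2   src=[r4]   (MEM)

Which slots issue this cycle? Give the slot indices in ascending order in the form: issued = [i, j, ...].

issued = [0, 1, 5, 7]

(0) want 1×BR +2rd +0wr — yes → AL1|MU1|ME1|BR0|rd6|wr3
(1) want 1×ALU +2rd +1wr — yes → AL0|MU1|ME1|BR0|rd4|wr2
(2) want 1×ALU +2rd +1wr — FU → AL0|MU1|ME1|BR0|rd4|wr2
(3) want 1×ALU +2rd +1wr — FU → AL0|MU1|ME1|BR0|rd4|wr2
(4) want 1×MUL +2rd +1wr — WAW → AL0|MU1|ME1|BR0|rd4|wr2
(5) want 1×MUL +2rd +1wr — yes → AL0|MU0|ME1|BR0|rd2|wr1
(6) want 1×MUL +2rd +1wr — FU → AL0|MU0|ME1|BR0|rd2|wr1
(7) want 1×MEM +1rd +1wr — yes → AL0|MU0|ME0|BR0|rd1|wr0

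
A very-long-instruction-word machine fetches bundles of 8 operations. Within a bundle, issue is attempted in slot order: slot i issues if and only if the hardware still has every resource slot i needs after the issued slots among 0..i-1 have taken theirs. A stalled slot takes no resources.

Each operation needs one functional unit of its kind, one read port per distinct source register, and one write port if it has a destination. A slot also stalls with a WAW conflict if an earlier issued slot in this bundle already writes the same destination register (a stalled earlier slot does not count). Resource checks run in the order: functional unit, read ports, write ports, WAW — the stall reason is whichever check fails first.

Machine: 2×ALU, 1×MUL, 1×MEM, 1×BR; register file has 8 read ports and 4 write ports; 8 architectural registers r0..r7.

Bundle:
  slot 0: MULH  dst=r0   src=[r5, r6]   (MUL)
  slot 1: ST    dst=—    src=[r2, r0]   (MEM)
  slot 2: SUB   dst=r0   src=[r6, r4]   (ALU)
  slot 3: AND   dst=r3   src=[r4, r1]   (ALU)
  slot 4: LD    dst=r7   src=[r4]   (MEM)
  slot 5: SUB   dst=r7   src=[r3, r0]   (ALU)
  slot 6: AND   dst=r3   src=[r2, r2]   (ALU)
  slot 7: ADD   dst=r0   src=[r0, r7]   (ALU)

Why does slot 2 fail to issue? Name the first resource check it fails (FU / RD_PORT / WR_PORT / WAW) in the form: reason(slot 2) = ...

reason(slot 2) = WAW

(0) want 1×MUL +2rd +1wr — yes → AL2|MU0|ME1|BR1|rd6|wr3
(1) want 1×MEM +2rd +0wr — yes → AL2|MU0|ME0|BR1|rd4|wr3
(2) want 1×ALU +2rd +1wr — WAW → AL2|MU0|ME0|BR1|rd4|wr3
(3) want 1×ALU +2rd +1wr — yes → AL1|MU0|ME0|BR1|rd2|wr2
(4) want 1×MEM +1rd +1wr — FU → AL1|MU0|ME0|BR1|rd2|wr2
(5) want 1×ALU +2rd +1wr — yes → AL0|MU0|ME0|BR1|rd0|wr1
(6) want 1×ALU +1rd +1wr — FU → AL0|MU0|ME0|BR1|rd0|wr1
(7) want 1×ALU +2rd +1wr — FU → AL0|MU0|ME0|BR1|rd0|wr1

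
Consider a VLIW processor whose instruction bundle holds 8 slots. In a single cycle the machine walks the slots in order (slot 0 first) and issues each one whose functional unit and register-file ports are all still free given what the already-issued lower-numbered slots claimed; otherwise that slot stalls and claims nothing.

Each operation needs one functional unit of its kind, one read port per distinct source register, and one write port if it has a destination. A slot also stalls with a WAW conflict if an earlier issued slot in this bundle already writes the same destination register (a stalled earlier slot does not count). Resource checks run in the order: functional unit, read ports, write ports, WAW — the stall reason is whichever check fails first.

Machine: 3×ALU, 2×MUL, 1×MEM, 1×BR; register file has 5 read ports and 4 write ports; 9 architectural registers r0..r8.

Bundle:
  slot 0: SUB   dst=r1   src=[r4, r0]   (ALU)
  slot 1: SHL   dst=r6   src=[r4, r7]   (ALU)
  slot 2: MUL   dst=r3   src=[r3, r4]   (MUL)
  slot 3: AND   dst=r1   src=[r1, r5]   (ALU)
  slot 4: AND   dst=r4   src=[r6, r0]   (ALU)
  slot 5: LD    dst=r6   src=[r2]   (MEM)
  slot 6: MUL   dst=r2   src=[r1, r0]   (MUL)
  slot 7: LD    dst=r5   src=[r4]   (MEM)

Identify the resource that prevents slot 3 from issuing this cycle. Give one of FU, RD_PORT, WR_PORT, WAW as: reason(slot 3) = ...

reason(slot 3) = RD_PORT

slot 0 (ALU): ISSUE — free A2,Mu2,Ld1,B1 rp3 wp3
slot 1 (ALU): ISSUE — free A1,Mu2,Ld1,B1 rp1 wp2
slot 2 (MUL): stall RD_PORT — free A1,Mu2,Ld1,B1 rp1 wp2
slot 3 (ALU): stall RD_PORT — free A1,Mu2,Ld1,B1 rp1 wp2
slot 4 (ALU): stall RD_PORT — free A1,Mu2,Ld1,B1 rp1 wp2
slot 5 (MEM): stall WAW — free A1,Mu2,Ld1,B1 rp1 wp2
slot 6 (MUL): stall RD_PORT — free A1,Mu2,Ld1,B1 rp1 wp2
slot 7 (MEM): ISSUE — free A1,Mu2,Ld0,B1 rp0 wp1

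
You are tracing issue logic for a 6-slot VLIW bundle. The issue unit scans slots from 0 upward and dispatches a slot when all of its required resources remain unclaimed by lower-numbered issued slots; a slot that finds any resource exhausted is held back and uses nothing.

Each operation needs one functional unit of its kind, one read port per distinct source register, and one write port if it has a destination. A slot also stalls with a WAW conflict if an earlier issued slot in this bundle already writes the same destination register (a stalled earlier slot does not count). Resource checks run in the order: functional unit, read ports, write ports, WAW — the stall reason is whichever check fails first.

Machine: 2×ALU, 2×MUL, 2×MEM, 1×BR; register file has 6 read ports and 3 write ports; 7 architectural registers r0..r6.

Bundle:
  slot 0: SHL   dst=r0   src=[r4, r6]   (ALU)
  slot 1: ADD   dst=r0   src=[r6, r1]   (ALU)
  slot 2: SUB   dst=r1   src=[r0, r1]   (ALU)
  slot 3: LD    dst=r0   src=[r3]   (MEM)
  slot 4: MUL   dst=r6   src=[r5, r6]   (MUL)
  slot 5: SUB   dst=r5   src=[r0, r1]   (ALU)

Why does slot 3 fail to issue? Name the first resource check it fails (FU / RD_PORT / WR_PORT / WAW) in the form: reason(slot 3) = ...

reason(slot 3) = WAW

slot 0 (ALU): ISSUE — free A1,Mu2,Ld2,B1 rp4 wp2
slot 1 (ALU): stall WAW — free A1,Mu2,Ld2,B1 rp4 wp2
slot 2 (ALU): ISSUE — free A0,Mu2,Ld2,B1 rp2 wp1
slot 3 (MEM): stall WAW — free A0,Mu2,Ld2,B1 rp2 wp1
slot 4 (MUL): ISSUE — free A0,Mu1,Ld2,B1 rp0 wp0
slot 5 (ALU): stall FU — free A0,Mu1,Ld2,B1 rp0 wp0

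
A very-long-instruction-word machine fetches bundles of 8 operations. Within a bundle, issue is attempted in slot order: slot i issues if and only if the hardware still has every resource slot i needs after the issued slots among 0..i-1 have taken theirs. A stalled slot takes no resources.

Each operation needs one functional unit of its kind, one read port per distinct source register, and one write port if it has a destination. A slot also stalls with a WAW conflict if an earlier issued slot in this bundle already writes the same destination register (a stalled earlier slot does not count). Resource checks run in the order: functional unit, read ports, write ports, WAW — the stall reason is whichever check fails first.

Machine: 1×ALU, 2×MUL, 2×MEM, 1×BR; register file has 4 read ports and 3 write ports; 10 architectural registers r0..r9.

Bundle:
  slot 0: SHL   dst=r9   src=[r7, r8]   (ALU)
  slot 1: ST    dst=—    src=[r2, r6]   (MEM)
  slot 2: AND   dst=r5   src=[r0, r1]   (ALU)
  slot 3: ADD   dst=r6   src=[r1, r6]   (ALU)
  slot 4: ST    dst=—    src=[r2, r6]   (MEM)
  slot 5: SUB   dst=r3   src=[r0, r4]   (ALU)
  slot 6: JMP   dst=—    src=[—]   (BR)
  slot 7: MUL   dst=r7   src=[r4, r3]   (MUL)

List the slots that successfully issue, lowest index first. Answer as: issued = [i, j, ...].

issued = [0, 1, 6]

[0] ALU needs rd=2 wr=1: ok; after: ALU=0 MUL=2 MEM=2 BR=1, R=2, W=2
[1] MEM needs rd=2 wr=0: ok; after: ALU=0 MUL=2 MEM=1 BR=1, R=0, W=2
[2] ALU needs rd=2 wr=1: FU; after: ALU=0 MUL=2 MEM=1 BR=1, R=0, W=2
[3] ALU needs rd=2 wr=1: FU; after: ALU=0 MUL=2 MEM=1 BR=1, R=0, W=2
[4] MEM needs rd=2 wr=0: RD_PORT; after: ALU=0 MUL=2 MEM=1 BR=1, R=0, W=2
[5] ALU needs rd=2 wr=1: FU; after: ALU=0 MUL=2 MEM=1 BR=1, R=0, W=2
[6] BR needs rd=0 wr=0: ok; after: ALU=0 MUL=2 MEM=1 BR=0, R=0, W=2
[7] MUL needs rd=2 wr=1: RD_PORT; after: ALU=0 MUL=2 MEM=1 BR=0, R=0, W=2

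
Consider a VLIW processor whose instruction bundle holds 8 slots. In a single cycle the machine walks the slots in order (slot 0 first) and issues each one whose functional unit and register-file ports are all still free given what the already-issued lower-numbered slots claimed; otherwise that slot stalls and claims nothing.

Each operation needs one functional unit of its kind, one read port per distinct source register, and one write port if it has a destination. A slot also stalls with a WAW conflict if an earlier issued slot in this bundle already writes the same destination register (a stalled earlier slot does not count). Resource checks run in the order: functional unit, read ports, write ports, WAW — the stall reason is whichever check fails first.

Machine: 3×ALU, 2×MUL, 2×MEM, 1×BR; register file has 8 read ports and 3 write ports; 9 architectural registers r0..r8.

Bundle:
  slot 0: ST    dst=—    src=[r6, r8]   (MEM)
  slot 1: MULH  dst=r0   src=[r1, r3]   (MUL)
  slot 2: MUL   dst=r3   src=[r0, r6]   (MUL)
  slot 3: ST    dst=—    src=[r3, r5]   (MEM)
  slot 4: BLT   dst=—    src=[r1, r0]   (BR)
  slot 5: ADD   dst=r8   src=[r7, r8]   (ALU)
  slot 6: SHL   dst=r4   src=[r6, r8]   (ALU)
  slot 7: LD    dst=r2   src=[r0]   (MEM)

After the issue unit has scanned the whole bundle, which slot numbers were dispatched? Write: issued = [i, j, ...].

slot 0 (MEM): ISSUE — free A3,Mu2,Ld1,B1 rp6 wp3
slot 1 (MUL): ISSUE — free A3,Mu1,Ld1,B1 rp4 wp2
slot 2 (MUL): ISSUE — free A3,Mu0,Ld1,B1 rp2 wp1
slot 3 (MEM): ISSUE — free A3,Mu0,Ld0,B1 rp0 wp1
slot 4 (BR): stall RD_PORT — free A3,Mu0,Ld0,B1 rp0 wp1
slot 5 (ALU): stall RD_PORT — free A3,Mu0,Ld0,B1 rp0 wp1
slot 6 (ALU): stall RD_PORT — free A3,Mu0,Ld0,B1 rp0 wp1
slot 7 (MEM): stall FU — free A3,Mu0,Ld0,B1 rp0 wp1

issued = [0, 1, 2, 3]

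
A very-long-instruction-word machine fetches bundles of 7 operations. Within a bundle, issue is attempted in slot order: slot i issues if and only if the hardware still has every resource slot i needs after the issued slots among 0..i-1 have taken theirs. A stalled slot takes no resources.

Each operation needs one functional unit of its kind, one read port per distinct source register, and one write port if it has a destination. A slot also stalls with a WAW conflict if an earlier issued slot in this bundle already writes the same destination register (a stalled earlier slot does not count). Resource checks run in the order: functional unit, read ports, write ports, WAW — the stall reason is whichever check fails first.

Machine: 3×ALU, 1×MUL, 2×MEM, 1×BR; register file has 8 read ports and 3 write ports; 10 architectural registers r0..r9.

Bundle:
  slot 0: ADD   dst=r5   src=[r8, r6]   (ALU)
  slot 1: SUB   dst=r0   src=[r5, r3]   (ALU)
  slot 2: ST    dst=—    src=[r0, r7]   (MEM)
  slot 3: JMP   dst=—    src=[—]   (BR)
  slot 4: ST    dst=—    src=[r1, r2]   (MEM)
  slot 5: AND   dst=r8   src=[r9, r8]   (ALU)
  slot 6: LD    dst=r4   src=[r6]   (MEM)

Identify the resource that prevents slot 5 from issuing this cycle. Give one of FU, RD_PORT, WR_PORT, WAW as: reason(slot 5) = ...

reason(slot 5) = RD_PORT

#0 ALU src=r8,r6 dispatched  <A:2 Mu:1 Ld:2 B:1 rd:6 wr:2>
#1 ALU src=r5,r3 dispatched  <A:1 Mu:1 Ld:2 B:1 rd:4 wr:1>
#2 MEM src=r0,r7 dispatched  <A:1 Mu:1 Ld:1 B:1 rd:2 wr:1>
#3 BR src=- dispatched  <A:1 Mu:1 Ld:1 B:0 rd:2 wr:1>
#4 MEM src=r1,r2 dispatched  <A:1 Mu:1 Ld:0 B:0 rd:0 wr:1>
#5 ALU src=r9,r8 held:RD_PORT  <A:1 Mu:1 Ld:0 B:0 rd:0 wr:1>
#6 MEM src=r6 held:FU  <A:1 Mu:1 Ld:0 B:0 rd:0 wr:1>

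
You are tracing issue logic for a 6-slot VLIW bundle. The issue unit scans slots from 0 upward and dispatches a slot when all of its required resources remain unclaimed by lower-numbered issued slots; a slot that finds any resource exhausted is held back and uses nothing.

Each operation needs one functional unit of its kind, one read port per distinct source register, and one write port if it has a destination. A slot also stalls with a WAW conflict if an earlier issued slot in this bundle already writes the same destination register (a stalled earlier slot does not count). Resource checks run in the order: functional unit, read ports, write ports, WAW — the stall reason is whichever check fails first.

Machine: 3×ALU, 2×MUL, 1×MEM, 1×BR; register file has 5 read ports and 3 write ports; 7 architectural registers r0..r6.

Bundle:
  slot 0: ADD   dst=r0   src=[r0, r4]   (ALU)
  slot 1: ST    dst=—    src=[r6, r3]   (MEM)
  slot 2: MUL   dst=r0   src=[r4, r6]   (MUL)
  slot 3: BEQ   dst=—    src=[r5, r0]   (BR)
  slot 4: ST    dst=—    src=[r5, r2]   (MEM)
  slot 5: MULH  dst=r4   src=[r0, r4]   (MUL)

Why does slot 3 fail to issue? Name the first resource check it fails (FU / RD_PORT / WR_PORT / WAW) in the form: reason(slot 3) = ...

#0 ALU src=r0,r4 dispatched  <A:2 Mu:2 Ld:1 B:1 rd:3 wr:2>
#1 MEM src=r6,r3 dispatched  <A:2 Mu:2 Ld:0 B:1 rd:1 wr:2>
#2 MUL src=r4,r6 held:RD_PORT  <A:2 Mu:2 Ld:0 B:1 rd:1 wr:2>
#3 BR src=r5,r0 held:RD_PORT  <A:2 Mu:2 Ld:0 B:1 rd:1 wr:2>
#4 MEM src=r5,r2 held:FU  <A:2 Mu:2 Ld:0 B:1 rd:1 wr:2>
#5 MUL src=r0,r4 held:RD_PORT  <A:2 Mu:2 Ld:0 B:1 rd:1 wr:2>

reason(slot 3) = RD_PORT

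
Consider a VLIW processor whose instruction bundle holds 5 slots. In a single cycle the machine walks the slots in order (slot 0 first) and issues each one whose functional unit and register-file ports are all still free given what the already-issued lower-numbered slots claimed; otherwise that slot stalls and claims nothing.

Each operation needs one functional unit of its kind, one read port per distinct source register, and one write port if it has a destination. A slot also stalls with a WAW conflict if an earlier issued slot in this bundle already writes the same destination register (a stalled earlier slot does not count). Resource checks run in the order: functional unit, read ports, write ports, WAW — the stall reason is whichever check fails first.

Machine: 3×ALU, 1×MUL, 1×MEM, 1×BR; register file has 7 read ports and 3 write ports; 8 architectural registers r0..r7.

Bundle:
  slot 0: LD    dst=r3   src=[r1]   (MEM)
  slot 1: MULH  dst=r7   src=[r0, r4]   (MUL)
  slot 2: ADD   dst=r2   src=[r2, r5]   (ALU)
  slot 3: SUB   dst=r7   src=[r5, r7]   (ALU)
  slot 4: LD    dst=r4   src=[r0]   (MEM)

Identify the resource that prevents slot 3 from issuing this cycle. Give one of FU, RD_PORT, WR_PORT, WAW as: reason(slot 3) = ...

reason(slot 3) = WR_PORT

[0] MEM needs rd=1 wr=1: ok; after: ALU=3 MUL=1 MEM=0 BR=1, R=6, W=2
[1] MUL needs rd=2 wr=1: ok; after: ALU=3 MUL=0 MEM=0 BR=1, R=4, W=1
[2] ALU needs rd=2 wr=1: ok; after: ALU=2 MUL=0 MEM=0 BR=1, R=2, W=0
[3] ALU needs rd=2 wr=1: WR_PORT; after: ALU=2 MUL=0 MEM=0 BR=1, R=2, W=0
[4] MEM needs rd=1 wr=1: FU; after: ALU=2 MUL=0 MEM=0 BR=1, R=2, W=0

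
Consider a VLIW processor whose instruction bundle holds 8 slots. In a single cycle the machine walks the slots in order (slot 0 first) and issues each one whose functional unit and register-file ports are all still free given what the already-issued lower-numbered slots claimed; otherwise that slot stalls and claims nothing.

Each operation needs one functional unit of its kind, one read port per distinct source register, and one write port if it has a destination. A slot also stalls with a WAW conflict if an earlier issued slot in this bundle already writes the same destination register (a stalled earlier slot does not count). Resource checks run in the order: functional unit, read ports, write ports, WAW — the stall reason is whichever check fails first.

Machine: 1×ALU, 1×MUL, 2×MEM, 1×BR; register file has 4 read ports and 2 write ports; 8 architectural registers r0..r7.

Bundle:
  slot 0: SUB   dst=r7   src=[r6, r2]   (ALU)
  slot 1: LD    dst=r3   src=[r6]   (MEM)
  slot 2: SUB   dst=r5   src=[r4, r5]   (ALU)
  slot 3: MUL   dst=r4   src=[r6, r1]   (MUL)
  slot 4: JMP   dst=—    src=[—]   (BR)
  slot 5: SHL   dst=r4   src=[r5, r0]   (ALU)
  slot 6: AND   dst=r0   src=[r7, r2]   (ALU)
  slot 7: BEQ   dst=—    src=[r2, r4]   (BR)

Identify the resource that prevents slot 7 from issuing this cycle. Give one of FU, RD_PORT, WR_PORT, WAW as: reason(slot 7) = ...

#0 ALU src=r6,r2 dispatched  <A:0 Mu:1 Ld:2 B:1 rd:2 wr:1>
#1 MEM src=r6 dispatched  <A:0 Mu:1 Ld:1 B:1 rd:1 wr:0>
#2 ALU src=r4,r5 held:FU  <A:0 Mu:1 Ld:1 B:1 rd:1 wr:0>
#3 MUL src=r6,r1 held:RD_PORT  <A:0 Mu:1 Ld:1 B:1 rd:1 wr:0>
#4 BR src=- dispatched  <A:0 Mu:1 Ld:1 B:0 rd:1 wr:0>
#5 ALU src=r5,r0 held:FU  <A:0 Mu:1 Ld:1 B:0 rd:1 wr:0>
#6 ALU src=r7,r2 held:FU  <A:0 Mu:1 Ld:1 B:0 rd:1 wr:0>
#7 BR src=r2,r4 held:FU  <A:0 Mu:1 Ld:1 B:0 rd:1 wr:0>

reason(slot 7) = FU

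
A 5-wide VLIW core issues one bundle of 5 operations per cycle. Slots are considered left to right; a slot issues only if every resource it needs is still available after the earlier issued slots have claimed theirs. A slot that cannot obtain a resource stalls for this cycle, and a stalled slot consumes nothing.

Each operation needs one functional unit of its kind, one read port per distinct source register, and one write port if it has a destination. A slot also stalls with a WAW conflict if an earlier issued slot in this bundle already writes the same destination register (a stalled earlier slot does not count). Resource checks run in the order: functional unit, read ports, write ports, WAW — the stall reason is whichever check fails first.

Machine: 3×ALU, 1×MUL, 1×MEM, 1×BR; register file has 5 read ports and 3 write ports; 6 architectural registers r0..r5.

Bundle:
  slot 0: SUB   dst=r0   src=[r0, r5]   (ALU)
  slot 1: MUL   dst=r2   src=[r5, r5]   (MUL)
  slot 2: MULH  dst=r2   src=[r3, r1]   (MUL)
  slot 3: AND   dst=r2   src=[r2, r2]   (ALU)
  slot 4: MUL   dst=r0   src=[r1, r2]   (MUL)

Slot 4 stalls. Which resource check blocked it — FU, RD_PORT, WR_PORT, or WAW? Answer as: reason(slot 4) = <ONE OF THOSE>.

reason(slot 4) = FU

[0] ALU needs rd=2 wr=1: ok; after: ALU=2 MUL=1 MEM=1 BR=1, R=3, W=2
[1] MUL needs rd=1 wr=1: ok; after: ALU=2 MUL=0 MEM=1 BR=1, R=2, W=1
[2] MUL needs rd=2 wr=1: FU; after: ALU=2 MUL=0 MEM=1 BR=1, R=2, W=1
[3] ALU needs rd=1 wr=1: WAW; after: ALU=2 MUL=0 MEM=1 BR=1, R=2, W=1
[4] MUL needs rd=2 wr=1: FU; after: ALU=2 MUL=0 MEM=1 BR=1, R=2, W=1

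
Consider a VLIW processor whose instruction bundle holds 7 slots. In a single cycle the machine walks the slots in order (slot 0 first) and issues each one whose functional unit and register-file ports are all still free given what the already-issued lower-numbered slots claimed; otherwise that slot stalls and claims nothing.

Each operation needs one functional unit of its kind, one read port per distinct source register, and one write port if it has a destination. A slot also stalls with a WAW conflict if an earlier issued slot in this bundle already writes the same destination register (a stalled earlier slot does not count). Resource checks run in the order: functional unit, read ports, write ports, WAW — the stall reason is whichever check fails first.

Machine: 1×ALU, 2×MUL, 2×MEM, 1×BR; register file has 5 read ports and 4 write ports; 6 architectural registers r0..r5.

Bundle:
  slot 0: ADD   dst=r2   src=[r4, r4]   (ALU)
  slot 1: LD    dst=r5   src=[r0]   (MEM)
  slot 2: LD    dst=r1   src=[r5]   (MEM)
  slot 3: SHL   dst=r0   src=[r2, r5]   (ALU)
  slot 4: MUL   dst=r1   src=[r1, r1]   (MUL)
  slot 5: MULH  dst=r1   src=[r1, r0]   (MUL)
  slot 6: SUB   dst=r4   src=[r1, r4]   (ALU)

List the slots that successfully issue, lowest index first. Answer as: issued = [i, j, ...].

issued = [0, 1, 2]

#0 ALU src=r4,r4 dispatched  <A:0 Mu:2 Ld:2 B:1 rd:4 wr:3>
#1 MEM src=r0 dispatched  <A:0 Mu:2 Ld:1 B:1 rd:3 wr:2>
#2 MEM src=r5 dispatched  <A:0 Mu:2 Ld:0 B:1 rd:2 wr:1>
#3 ALU src=r2,r5 held:FU  <A:0 Mu:2 Ld:0 B:1 rd:2 wr:1>
#4 MUL src=r1,r1 held:WAW  <A:0 Mu:2 Ld:0 B:1 rd:2 wr:1>
#5 MUL src=r1,r0 held:WAW  <A:0 Mu:2 Ld:0 B:1 rd:2 wr:1>
#6 ALU src=r1,r4 held:FU  <A:0 Mu:2 Ld:0 B:1 rd:2 wr:1>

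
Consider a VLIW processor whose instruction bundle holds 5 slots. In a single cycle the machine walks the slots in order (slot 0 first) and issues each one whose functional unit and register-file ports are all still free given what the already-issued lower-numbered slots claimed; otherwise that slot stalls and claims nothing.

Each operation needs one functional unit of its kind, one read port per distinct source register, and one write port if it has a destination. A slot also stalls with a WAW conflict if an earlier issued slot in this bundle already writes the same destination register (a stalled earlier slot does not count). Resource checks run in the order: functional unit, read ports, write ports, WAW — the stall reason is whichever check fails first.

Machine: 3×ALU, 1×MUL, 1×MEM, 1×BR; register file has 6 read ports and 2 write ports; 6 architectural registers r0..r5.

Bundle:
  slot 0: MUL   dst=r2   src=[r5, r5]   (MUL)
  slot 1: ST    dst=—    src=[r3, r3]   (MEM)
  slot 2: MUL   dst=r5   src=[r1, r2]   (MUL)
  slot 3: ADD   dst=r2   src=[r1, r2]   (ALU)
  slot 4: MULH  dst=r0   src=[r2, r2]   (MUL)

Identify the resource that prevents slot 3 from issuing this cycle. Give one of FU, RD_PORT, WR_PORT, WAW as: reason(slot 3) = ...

reason(slot 3) = WAW

  0. MUL→r2 ⇒ go  {3A/0Mu/1Ld/1B | 5r 1w}
  1. MEM ⇒ go  {3A/0Mu/0Ld/1B | 4r 1w}
  2. MUL→r5 ⇒ no(FU)  {3A/0Mu/0Ld/1B | 4r 1w}
  3. ALU→r2 ⇒ no(WAW)  {3A/0Mu/0Ld/1B | 4r 1w}
  4. MUL→r0 ⇒ no(FU)  {3A/0Mu/0Ld/1B | 4r 1w}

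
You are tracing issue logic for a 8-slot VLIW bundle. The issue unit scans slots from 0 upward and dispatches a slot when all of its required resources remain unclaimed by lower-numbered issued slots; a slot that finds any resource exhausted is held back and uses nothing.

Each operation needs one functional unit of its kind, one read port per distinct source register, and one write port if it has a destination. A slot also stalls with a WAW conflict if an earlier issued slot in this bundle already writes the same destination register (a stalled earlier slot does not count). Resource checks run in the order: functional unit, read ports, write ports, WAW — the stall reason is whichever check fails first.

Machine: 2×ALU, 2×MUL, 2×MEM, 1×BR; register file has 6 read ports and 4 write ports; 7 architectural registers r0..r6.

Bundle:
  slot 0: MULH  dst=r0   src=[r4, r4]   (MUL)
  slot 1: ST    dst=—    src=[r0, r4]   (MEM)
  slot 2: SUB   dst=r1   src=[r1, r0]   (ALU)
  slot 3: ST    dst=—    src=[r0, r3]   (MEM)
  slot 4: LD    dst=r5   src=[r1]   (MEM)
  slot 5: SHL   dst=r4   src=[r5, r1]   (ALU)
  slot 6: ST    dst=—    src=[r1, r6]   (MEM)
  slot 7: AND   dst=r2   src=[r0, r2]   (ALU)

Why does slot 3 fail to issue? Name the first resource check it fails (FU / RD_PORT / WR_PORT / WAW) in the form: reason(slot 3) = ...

  0. MUL→r0 ⇒ go  {2A/1Mu/2Ld/1B | 5r 3w}
  1. MEM ⇒ go  {2A/1Mu/1Ld/1B | 3r 3w}
  2. ALU→r1 ⇒ go  {1A/1Mu/1Ld/1B | 1r 2w}
  3. MEM ⇒ no(RD_PORT)  {1A/1Mu/1Ld/1B | 1r 2w}
  4. MEM→r5 ⇒ go  {1A/1Mu/0Ld/1B | 0r 1w}
  5. ALU→r4 ⇒ no(RD_PORT)  {1A/1Mu/0Ld/1B | 0r 1w}
  6. MEM ⇒ no(FU)  {1A/1Mu/0Ld/1B | 0r 1w}
  7. ALU→r2 ⇒ no(RD_PORT)  {1A/1Mu/0Ld/1B | 0r 1w}

reason(slot 3) = RD_PORT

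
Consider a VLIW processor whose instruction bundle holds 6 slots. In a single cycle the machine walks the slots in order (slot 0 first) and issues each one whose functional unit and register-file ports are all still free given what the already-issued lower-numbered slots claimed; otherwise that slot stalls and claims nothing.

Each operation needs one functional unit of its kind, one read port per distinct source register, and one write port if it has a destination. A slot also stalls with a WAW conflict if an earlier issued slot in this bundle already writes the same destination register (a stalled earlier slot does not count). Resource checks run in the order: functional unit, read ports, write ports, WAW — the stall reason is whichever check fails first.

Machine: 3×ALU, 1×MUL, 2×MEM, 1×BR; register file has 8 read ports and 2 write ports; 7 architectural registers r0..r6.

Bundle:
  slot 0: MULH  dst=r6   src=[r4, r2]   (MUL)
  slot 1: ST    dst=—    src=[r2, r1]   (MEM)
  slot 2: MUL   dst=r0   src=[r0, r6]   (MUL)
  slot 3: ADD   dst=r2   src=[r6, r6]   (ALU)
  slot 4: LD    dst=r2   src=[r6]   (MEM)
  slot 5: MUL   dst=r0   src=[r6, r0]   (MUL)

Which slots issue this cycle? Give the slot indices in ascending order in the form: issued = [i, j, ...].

  0. MUL→r6 ⇒ go  {3A/0Mu/2Ld/1B | 6r 1w}
  1. MEM ⇒ go  {3A/0Mu/1Ld/1B | 4r 1w}
  2. MUL→r0 ⇒ no(FU)  {3A/0Mu/1Ld/1B | 4r 1w}
  3. ALU→r2 ⇒ go  {2A/0Mu/1Ld/1B | 3r 0w}
  4. MEM→r2 ⇒ no(WR_PORT)  {2A/0Mu/1Ld/1B | 3r 0w}
  5. MUL→r0 ⇒ no(FU)  {2A/0Mu/1Ld/1B | 3r 0w}

issued = [0, 1, 3]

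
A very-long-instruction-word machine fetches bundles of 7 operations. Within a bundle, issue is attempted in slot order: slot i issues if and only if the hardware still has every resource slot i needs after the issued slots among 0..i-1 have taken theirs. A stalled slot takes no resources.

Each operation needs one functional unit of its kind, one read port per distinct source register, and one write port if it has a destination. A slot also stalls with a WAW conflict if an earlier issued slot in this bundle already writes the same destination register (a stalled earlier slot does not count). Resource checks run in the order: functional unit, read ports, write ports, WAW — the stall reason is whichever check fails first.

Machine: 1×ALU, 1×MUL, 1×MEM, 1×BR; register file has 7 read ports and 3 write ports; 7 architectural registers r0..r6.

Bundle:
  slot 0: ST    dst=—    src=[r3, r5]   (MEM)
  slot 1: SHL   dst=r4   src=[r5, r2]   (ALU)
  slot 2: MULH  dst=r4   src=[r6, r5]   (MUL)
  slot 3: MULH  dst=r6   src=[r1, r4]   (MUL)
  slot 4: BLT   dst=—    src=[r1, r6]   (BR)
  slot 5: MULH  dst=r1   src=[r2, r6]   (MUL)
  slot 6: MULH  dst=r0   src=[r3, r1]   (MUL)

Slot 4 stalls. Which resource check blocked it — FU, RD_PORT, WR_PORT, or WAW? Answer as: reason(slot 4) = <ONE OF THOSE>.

reason(slot 4) = RD_PORT

#0 MEM src=r3,r5 dispatched  <A:1 Mu:1 Ld:0 B:1 rd:5 wr:3>
#1 ALU src=r5,r2 dispatched  <A:0 Mu:1 Ld:0 B:1 rd:3 wr:2>
#2 MUL src=r6,r5 held:WAW  <A:0 Mu:1 Ld:0 B:1 rd:3 wr:2>
#3 MUL src=r1,r4 dispatched  <A:0 Mu:0 Ld:0 B:1 rd:1 wr:1>
#4 BR src=r1,r6 held:RD_PORT  <A:0 Mu:0 Ld:0 B:1 rd:1 wr:1>
#5 MUL src=r2,r6 held:FU  <A:0 Mu:0 Ld:0 B:1 rd:1 wr:1>
#6 MUL src=r3,r1 held:FU  <A:0 Mu:0 Ld:0 B:1 rd:1 wr:1>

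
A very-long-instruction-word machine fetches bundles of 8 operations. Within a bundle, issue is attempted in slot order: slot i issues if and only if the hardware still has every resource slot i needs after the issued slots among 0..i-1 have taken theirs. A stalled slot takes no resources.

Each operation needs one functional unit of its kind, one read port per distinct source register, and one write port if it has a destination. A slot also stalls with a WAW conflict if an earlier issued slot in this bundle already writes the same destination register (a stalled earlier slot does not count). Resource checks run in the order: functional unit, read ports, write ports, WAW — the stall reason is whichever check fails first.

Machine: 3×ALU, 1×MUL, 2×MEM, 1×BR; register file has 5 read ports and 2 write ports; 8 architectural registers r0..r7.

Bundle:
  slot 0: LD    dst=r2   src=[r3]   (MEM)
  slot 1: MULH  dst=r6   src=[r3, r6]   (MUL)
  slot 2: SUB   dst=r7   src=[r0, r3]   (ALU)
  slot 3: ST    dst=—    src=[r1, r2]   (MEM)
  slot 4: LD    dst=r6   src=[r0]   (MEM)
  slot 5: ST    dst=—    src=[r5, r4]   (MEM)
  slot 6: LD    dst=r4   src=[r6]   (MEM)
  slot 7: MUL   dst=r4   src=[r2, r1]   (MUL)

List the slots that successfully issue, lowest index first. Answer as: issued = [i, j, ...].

issued = [0, 1, 3]

(0) want 1×MEM +1rd +1wr — yes → AL3|MU1|ME1|BR1|rd4|wr1
(1) want 1×MUL +2rd +1wr — yes → AL3|MU0|ME1|BR1|rd2|wr0
(2) want 1×ALU +2rd +1wr — WR_PORT → AL3|MU0|ME1|BR1|rd2|wr0
(3) want 1×MEM +2rd +0wr — yes → AL3|MU0|ME0|BR1|rd0|wr0
(4) want 1×MEM +1rd +1wr — FU → AL3|MU0|ME0|BR1|rd0|wr0
(5) want 1×MEM +2rd +0wr — FU → AL3|MU0|ME0|BR1|rd0|wr0
(6) want 1×MEM +1rd +1wr — FU → AL3|MU0|ME0|BR1|rd0|wr0
(7) want 1×MUL +2rd +1wr — FU → AL3|MU0|ME0|BR1|rd0|wr0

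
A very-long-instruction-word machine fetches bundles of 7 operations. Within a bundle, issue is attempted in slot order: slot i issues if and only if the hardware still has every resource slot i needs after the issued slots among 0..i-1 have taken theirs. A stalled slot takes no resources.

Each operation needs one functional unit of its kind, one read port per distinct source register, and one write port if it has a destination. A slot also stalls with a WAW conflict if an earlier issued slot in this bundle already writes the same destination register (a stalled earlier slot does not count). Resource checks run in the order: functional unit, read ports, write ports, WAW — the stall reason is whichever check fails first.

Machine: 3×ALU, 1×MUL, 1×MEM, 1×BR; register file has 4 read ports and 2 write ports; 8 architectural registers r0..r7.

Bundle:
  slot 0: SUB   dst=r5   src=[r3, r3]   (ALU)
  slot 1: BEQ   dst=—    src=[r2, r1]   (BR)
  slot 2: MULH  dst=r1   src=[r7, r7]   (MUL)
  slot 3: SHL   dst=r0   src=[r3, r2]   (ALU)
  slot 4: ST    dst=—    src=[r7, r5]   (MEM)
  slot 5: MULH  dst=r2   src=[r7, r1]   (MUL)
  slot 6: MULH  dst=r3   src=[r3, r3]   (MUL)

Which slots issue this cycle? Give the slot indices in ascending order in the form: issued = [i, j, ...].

[0] ALU needs rd=1 wr=1: ok; after: ALU=2 MUL=1 MEM=1 BR=1, R=3, W=1
[1] BR needs rd=2 wr=0: ok; after: ALU=2 MUL=1 MEM=1 BR=0, R=1, W=1
[2] MUL needs rd=1 wr=1: ok; after: ALU=2 MUL=0 MEM=1 BR=0, R=0, W=0
[3] ALU needs rd=2 wr=1: RD_PORT; after: ALU=2 MUL=0 MEM=1 BR=0, R=0, W=0
[4] MEM needs rd=2 wr=0: RD_PORT; after: ALU=2 MUL=0 MEM=1 BR=0, R=0, W=0
[5] MUL needs rd=2 wr=1: FU; after: ALU=2 MUL=0 MEM=1 BR=0, R=0, W=0
[6] MUL needs rd=1 wr=1: FU; after: ALU=2 MUL=0 MEM=1 BR=0, R=0, W=0

issued = [0, 1, 2]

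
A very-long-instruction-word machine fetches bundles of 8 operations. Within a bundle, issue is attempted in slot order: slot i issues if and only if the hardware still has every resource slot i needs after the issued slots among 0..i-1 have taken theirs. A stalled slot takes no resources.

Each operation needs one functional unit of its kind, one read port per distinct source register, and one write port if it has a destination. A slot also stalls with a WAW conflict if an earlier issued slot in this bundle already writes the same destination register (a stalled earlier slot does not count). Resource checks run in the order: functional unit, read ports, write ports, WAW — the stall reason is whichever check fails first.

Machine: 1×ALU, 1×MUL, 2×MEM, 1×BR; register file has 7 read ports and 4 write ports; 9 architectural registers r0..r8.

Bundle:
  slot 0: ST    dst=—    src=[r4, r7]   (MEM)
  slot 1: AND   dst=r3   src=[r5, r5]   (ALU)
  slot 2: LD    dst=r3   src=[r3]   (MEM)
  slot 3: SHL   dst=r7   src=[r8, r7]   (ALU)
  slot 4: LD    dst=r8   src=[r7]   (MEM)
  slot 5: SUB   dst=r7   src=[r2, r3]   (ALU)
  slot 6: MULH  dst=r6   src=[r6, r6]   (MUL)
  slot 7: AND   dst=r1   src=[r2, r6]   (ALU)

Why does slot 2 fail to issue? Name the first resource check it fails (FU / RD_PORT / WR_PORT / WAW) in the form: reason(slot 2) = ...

reason(slot 2) = WAW

  0. MEM ⇒ go  {1A/1Mu/1Ld/1B | 5r 4w}
  1. ALU→r3 ⇒ go  {0A/1Mu/1Ld/1B | 4r 3w}
  2. MEM→r3 ⇒ no(WAW)  {0A/1Mu/1Ld/1B | 4r 3w}
  3. ALU→r7 ⇒ no(FU)  {0A/1Mu/1Ld/1B | 4r 3w}
  4. MEM→r8 ⇒ go  {0A/1Mu/0Ld/1B | 3r 2w}
  5. ALU→r7 ⇒ no(FU)  {0A/1Mu/0Ld/1B | 3r 2w}
  6. MUL→r6 ⇒ go  {0A/0Mu/0Ld/1B | 2r 1w}
  7. ALU→r1 ⇒ no(FU)  {0A/0Mu/0Ld/1B | 2r 1w}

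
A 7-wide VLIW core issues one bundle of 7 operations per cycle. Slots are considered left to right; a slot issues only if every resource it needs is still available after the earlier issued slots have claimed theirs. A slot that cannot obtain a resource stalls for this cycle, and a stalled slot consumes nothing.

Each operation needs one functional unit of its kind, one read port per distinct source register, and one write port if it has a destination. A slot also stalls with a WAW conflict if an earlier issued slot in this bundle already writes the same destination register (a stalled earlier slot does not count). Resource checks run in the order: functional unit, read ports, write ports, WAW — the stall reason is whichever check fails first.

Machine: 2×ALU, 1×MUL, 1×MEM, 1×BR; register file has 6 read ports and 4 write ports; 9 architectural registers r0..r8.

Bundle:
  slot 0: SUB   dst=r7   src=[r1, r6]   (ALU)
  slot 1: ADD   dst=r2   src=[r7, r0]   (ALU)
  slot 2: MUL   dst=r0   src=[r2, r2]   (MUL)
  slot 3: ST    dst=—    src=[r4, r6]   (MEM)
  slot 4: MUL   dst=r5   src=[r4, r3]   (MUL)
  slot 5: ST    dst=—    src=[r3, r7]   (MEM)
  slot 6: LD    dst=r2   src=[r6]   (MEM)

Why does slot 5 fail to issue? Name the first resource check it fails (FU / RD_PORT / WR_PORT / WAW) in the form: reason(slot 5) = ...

#0 ALU src=r1,r6 dispatched  <A:1 Mu:1 Ld:1 B:1 rd:4 wr:3>
#1 ALU src=r7,r0 dispatched  <A:0 Mu:1 Ld:1 B:1 rd:2 wr:2>
#2 MUL src=r2,r2 dispatched  <A:0 Mu:0 Ld:1 B:1 rd:1 wr:1>
#3 MEM src=r4,r6 held:RD_PORT  <A:0 Mu:0 Ld:1 B:1 rd:1 wr:1>
#4 MUL src=r4,r3 held:FU  <A:0 Mu:0 Ld:1 B:1 rd:1 wr:1>
#5 MEM src=r3,r7 held:RD_PORT  <A:0 Mu:0 Ld:1 B:1 rd:1 wr:1>
#6 MEM src=r6 held:WAW  <A:0 Mu:0 Ld:1 B:1 rd:1 wr:1>

reason(slot 5) = RD_PORT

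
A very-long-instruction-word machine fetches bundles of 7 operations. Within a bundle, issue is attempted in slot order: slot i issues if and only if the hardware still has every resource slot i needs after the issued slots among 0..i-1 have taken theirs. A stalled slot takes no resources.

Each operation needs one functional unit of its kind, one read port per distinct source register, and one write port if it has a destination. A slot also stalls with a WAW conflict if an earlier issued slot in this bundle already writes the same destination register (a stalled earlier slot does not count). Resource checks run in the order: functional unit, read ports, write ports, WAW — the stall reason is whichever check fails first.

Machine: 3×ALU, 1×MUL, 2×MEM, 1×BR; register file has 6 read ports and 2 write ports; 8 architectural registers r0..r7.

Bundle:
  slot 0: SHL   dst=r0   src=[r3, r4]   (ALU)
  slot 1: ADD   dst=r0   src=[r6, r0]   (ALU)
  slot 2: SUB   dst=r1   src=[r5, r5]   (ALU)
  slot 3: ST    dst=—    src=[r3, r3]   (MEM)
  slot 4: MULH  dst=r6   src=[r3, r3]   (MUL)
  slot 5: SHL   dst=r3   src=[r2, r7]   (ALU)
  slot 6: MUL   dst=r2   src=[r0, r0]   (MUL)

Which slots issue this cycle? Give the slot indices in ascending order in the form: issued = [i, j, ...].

issued = [0, 2, 3]

#0 ALU src=r3,r4 dispatched  <A:2 Mu:1 Ld:2 B:1 rd:4 wr:1>
#1 ALU src=r6,r0 held:WAW  <A:2 Mu:1 Ld:2 B:1 rd:4 wr:1>
#2 ALU src=r5,r5 dispatched  <A:1 Mu:1 Ld:2 B:1 rd:3 wr:0>
#3 MEM src=r3,r3 dispatched  <A:1 Mu:1 Ld:1 B:1 rd:2 wr:0>
#4 MUL src=r3,r3 held:WR_PORT  <A:1 Mu:1 Ld:1 B:1 rd:2 wr:0>
#5 ALU src=r2,r7 held:WR_PORT  <A:1 Mu:1 Ld:1 B:1 rd:2 wr:0>
#6 MUL src=r0,r0 held:WR_PORT  <A:1 Mu:1 Ld:1 B:1 rd:2 wr:0>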